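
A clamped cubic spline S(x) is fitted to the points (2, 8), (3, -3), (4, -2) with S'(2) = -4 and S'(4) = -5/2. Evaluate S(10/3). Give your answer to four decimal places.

-3.4259

With M_i denoting the second derivative at x_i, h_i = 1, 1, and Δ_i = (y_(i+1) − y_i)/h_i = -11, 1:
  1·M_0 + 4·M_1 + 1·M_2 = 6(Δ_1 - Δ_0) = 72
Clamped end conditions give two more equations: 2h_0·M_0 + h_0·M_1 = 6(Δ_0 - S'(2)) = -42 and h_1·M_1 + 2h_1·M_2 = 6(S'(4) - Δ_1) = -21.
Forward elimination and back-substitution give M_0 = -153/4, M_1 = 69/2, M_2 = -111/4.
On [3, 4], S(x) = -3 - 47/8·(x - 3) + 69/4·(x - 3)² - 83/8·(x - 3)³.
With (x - 3) = 1/3: S(10/3) = -185/54.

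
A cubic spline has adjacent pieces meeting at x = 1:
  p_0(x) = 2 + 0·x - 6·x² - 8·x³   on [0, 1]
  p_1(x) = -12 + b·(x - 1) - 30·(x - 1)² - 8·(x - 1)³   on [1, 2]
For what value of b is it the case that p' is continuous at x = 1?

-36

p_0'(x) = 0 - 12·x - 24·x², so p_0'(1) = -36. On the right, p_1'(1) = b, so b = -36.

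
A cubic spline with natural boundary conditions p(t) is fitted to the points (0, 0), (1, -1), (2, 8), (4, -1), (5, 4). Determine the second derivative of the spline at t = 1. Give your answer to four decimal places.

With m_i denoting the second derivative at x_i, h_i = 1, 1, 2, 1, and Δ_i = (y_(i+1) − y_i)/h_i = -1, 9, -9/2, 5:
  1·m_0 + 4·m_1 + 1·m_2 = 6(Δ_1 - Δ_0) = 60
  1·m_1 + 6·m_2 + 2·m_3 = 6(Δ_2 - Δ_1) = -81
  2·m_2 + 6·m_3 + 1·m_4 = 6(Δ_3 - Δ_2) = 57
Natural end conditions: m_0 = m_4 = 0.
Hence m_0 = 0, m_1 = 1260/61, m_2 = -1380/61, m_3 = 2079/122, m_4 = 0.

20.6557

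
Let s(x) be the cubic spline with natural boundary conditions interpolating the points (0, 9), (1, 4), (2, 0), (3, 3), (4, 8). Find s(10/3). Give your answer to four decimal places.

4.6468

Put M_i = s'' at the i-th knot. Here h = (1, 1, 1, 1) and Δ = (-5, -4, 3, 5), so the interior equations h_(i-1)·M_(i-1) + 2(h_(i-1)+h_i)·M_i + h_i·M_(i+1) = 6(Δ_i − Δ_(i-1)) read
  1·M_0 + 4·M_1 + 1·M_2 = 6(Δ_1 - Δ_0) = 6
  1·M_1 + 4·M_2 + 1·M_3 = 6(Δ_2 - Δ_1) = 42
  1·M_2 + 4·M_3 + 1·M_4 = 6(Δ_3 - Δ_2) = 12
Natural end conditions: M_0 = M_4 = 0.
Hence M_0 = 0, M_1 = -33/28, M_2 = 75/7, M_3 = 9/28, M_4 = 0.
On [3, 4], s(x) = 3 + 137/28·(x - 3) + 9/56·(x - 3)² - 3/56·(x - 3)³.
With (x - 3) = 1/3: s(10/3) = 1171/252.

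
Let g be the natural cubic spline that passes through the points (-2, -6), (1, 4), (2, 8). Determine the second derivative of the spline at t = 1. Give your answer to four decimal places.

0.5000

With M_i denoting the second derivative at x_i, h_i = 3, 1, and Δ_i = (y_(i+1) − y_i)/h_i = 10/3, 4:
  3·M_0 + 8·M_1 + 1·M_2 = 6(Δ_1 - Δ_0) = 4
Natural end conditions: M_0 = M_2 = 0.
Solving the tridiagonal system: M_0 = 0, M_1 = 1/2, M_2 = 0.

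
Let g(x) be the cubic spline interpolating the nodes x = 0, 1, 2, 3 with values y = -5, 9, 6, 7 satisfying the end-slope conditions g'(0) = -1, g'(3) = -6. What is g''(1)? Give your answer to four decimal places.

With M_i denoting the second derivative at x_i, h_i = 1, 1, 1, and Δ_i = (y_(i+1) − y_i)/h_i = 14, -3, 1:
  1·M_0 + 4·M_1 + 1·M_2 = 6(Δ_1 - Δ_0) = -102
  1·M_1 + 4·M_2 + 1·M_3 = 6(Δ_2 - Δ_1) = 24
Clamped end conditions give two more equations: 2h_0·M_0 + h_0·M_1 = 6(Δ_0 - g'(0)) = 90 and h_2·M_2 + 2h_2·M_3 = 6(g'(3) - Δ_2) = -42.
Solving the tridiagonal system: M_0 = 1048/15, M_1 = -746/15, M_2 = 406/15, M_3 = -518/15.

-49.7333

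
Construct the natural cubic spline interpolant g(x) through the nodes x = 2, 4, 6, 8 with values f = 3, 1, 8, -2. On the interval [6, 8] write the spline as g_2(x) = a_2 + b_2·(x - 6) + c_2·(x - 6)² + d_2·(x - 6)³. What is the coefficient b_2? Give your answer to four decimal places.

Let M_i = g''(x_i). Step sizes h_i = 2, 2, 2; slopes of the chords Δ_i = (y_(i+1) - y_i)/h_i = -1, 7/2, -5.
  2·M_0 + 8·M_1 + 2·M_2 = 6(Δ_1 - Δ_0) = 27
  2·M_1 + 8·M_2 + 2·M_3 = 6(Δ_2 - Δ_1) = -51
Natural end conditions: M_0 = M_3 = 0.
Solving: M_0 = 0, M_1 = 53/10, M_2 = -77/10, M_3 = 0.
On [6, 8], with g_2(x) = a_2 + b_2·(x - 6) + c_2·(x - 6)² + d_2·(x - 6)³: c_2 = M_2/2 = -77/20, d_2 = (M_3 - M_2)/(6h_2) = 77/120, b_2 = Δ_2 - h_2(2M_2 + M_3)/6 = 2/15.

0.1333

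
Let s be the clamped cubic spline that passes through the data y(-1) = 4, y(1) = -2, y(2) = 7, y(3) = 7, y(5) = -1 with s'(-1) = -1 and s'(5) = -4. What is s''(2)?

Write M_i for s''(x_i). With h_i = 2, 1, 1, 2 and divided differences Δ_i = -3, 9, 0, -4, the continuity of s' gives the tridiagonal system
  2·M_0 + 6·M_1 + 1·M_2 = 6(Δ_1 - Δ_0) = 72
  1·M_1 + 4·M_2 + 1·M_3 = 6(Δ_2 - Δ_1) = -54
  1·M_2 + 6·M_3 + 2·M_4 = 6(Δ_3 - Δ_2) = -24
Clamped end conditions give two more equations: 2h_0·M_0 + h_0·M_1 = 6(Δ_0 - s'(-1)) = -12 and h_3·M_3 + 2h_3·M_4 = 6(s'(5) - Δ_3) = 0.
Hence M_0 = -63/5, M_1 = 96/5, M_2 = -18, M_3 = -6/5, M_4 = 3/5.

-18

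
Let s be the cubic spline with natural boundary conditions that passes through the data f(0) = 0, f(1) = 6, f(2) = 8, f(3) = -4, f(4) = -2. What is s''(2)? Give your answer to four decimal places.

-28.2857

Let σ_i = s''(x_i). Step sizes h_i = 1, 1, 1, 1; slopes of the chords Δ_i = (y_(i+1) - y_i)/h_i = 6, 2, -12, 2.
  1·σ_0 + 4·σ_1 + 1·σ_2 = 6(Δ_1 - Δ_0) = -24
  1·σ_1 + 4·σ_2 + 1·σ_3 = 6(Δ_2 - Δ_1) = -84
  1·σ_2 + 4·σ_3 + 1·σ_4 = 6(Δ_3 - Δ_2) = 84
Natural end conditions: σ_0 = σ_4 = 0.
Hence σ_0 = 0, σ_1 = 15/14, σ_2 = -198/7, σ_3 = 393/14, σ_4 = 0.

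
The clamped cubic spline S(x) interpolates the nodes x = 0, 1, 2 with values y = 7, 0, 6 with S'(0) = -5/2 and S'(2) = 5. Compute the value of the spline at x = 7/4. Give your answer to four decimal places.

4.2949

Put σ_i = S'' at the i-th knot. Here h = (1, 1) and Δ = (-7, 6), so the interior equations h_(i-1)·σ_(i-1) + 2(h_(i-1)+h_i)·σ_i + h_i·σ_(i+1) = 6(Δ_i − Δ_(i-1)) read
  1·σ_0 + 4·σ_1 + 1·σ_2 = 6(Δ_1 - Δ_0) = 78
Clamped end conditions give two more equations: 2h_0·σ_0 + h_0·σ_1 = 6(Δ_0 - S'(0)) = -27 and h_1·σ_1 + 2h_1·σ_2 = 6(S'(2) - Δ_1) = -6.
Forward elimination and back-substitution give σ_0 = -117/4, σ_1 = 63/2, σ_2 = -75/4.
On [1, 2], S(x) = 0 - 11/8·(x - 1) + 63/4·(x - 1)² - 67/8·(x - 1)³.
With (x - 1) = 3/4: S(7/4) = 2199/512.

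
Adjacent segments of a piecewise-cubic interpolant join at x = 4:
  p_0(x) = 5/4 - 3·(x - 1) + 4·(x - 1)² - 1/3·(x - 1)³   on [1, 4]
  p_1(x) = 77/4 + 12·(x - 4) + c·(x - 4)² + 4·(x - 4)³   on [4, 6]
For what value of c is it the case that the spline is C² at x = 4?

p_0''(x) = 8 - 2·(x - 1), so p_0''(4) = 2. On the right, p_1''(4) = 2c, so c = 1.

1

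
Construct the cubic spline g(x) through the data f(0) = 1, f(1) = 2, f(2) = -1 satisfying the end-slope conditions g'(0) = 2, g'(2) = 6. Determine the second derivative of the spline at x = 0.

Write σ_i for g''(x_i). With h_i = 1, 1 and divided differences Δ_i = 1, -3, the continuity of g' gives the tridiagonal system
  1·σ_0 + 4·σ_1 + 1·σ_2 = 6(Δ_1 - Δ_0) = -24
Clamped end conditions give two more equations: 2h_0·σ_0 + h_0·σ_1 = 6(Δ_0 - g'(0)) = -6 and h_1·σ_1 + 2h_1·σ_2 = 6(g'(2) - Δ_1) = 54.
Solving the tridiagonal system: σ_0 = 5, σ_1 = -16, σ_2 = 35.

5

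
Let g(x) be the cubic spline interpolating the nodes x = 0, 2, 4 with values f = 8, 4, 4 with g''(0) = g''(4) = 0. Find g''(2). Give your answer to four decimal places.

1.5000

With M_i denoting the second derivative at x_i, h_i = 2, 2, and Δ_i = (y_(i+1) − y_i)/h_i = -2, 0:
  2·M_0 + 8·M_1 + 2·M_2 = 6(Δ_1 - Δ_0) = 12
Natural end conditions: M_0 = M_2 = 0.
Hence M_0 = 0, M_1 = 3/2, M_2 = 0.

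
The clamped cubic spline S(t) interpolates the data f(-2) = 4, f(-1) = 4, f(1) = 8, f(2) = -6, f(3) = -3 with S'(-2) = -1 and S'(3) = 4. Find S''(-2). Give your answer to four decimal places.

-2.4688

With m_i denoting the second derivative at x_i, h_i = 1, 2, 1, 1, and Δ_i = (y_(i+1) − y_i)/h_i = 0, 2, -14, 3:
  1·m_0 + 6·m_1 + 2·m_2 = 6(Δ_1 - Δ_0) = 12
  2·m_1 + 6·m_2 + 1·m_3 = 6(Δ_2 - Δ_1) = -96
  1·m_2 + 4·m_3 + 1·m_4 = 6(Δ_3 - Δ_2) = 102
Clamped end conditions give two more equations: 2h_0·m_0 + h_0·m_1 = 6(Δ_0 - S'(-2)) = 6 and h_3·m_3 + 2h_3·m_4 = 6(S'(3) - Δ_3) = 6.
Solving: m_0 = -79/32, m_1 = 175/16, m_2 = -1637/64, m_3 = 1139/32, m_4 = -947/64.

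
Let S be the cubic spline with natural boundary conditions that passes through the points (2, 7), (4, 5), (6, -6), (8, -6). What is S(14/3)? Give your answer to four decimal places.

Let σ_i = S''(x_i). Step sizes h_i = 2, 2, 2; slopes of the chords Δ_i = (y_(i+1) - y_i)/h_i = -1, -11/2, 0.
  2·σ_0 + 8·σ_1 + 2·σ_2 = 6(Δ_1 - Δ_0) = -27
  2·σ_1 + 8·σ_2 + 2·σ_3 = 6(Δ_2 - Δ_1) = 33
Natural end conditions: σ_0 = σ_3 = 0.
Forward elimination and back-substitution give σ_0 = 0, σ_1 = -47/10, σ_2 = 53/10, σ_3 = 0.
On [4, 6], S(x) = 5 - 62/15·(x - 4) - 47/20·(x - 4)² + 5/6·(x - 4)³.
With (x - 4) = 2/3: S(14/3) = 586/405.

1.4469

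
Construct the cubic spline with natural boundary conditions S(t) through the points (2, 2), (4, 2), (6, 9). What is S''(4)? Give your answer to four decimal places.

2.6250

Write m_i for S''(x_i). With h_i = 2, 2 and divided differences Δ_i = 0, 7/2, the continuity of S' gives the tridiagonal system
  2·m_0 + 8·m_1 + 2·m_2 = 6(Δ_1 - Δ_0) = 21
Natural end conditions: m_0 = m_2 = 0.
Forward elimination and back-substitution give m_0 = 0, m_1 = 21/8, m_2 = 0.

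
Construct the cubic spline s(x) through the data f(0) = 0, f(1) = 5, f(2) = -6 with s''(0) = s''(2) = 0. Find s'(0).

9

Let M_i = s''(x_i). Step sizes h_i = 1, 1; slopes of the chords Δ_i = (y_(i+1) - y_i)/h_i = 5, -11.
  1·M_0 + 4·M_1 + 1·M_2 = 6(Δ_1 - Δ_0) = -96
Natural end conditions: M_0 = M_2 = 0.
Forward elimination and back-substitution give M_0 = 0, M_1 = -24, M_2 = 0.
On [0, 1], s'(x) = b_0 + 2c_0·x + 3d_0·x² with b_0 = Δ_0 - h_0(2M_0 + M_1)/6 = 9, c_0 = M_0/2 = 0, d_0 = (M_1 - M_0)/(6h_0) = -4. So s'(0) = 9.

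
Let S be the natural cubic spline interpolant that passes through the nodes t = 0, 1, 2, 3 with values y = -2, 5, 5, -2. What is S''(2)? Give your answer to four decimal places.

-8.4000

Put m_i = S'' at the i-th knot. Here h = (1, 1, 1) and Δ = (7, 0, -7), so the interior equations h_(i-1)·m_(i-1) + 2(h_(i-1)+h_i)·m_i + h_i·m_(i+1) = 6(Δ_i − Δ_(i-1)) read
  1·m_0 + 4·m_1 + 1·m_2 = 6(Δ_1 - Δ_0) = -42
  1·m_1 + 4·m_2 + 1·m_3 = 6(Δ_2 - Δ_1) = -42
Natural end conditions: m_0 = m_3 = 0.
Solving: m_0 = 0, m_1 = -42/5, m_2 = -42/5, m_3 = 0.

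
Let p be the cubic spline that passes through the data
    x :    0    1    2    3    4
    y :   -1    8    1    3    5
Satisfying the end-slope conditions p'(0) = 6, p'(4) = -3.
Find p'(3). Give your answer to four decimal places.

Let σ_i = p''(x_i). Step sizes h_i = 1, 1, 1, 1; slopes of the chords Δ_i = (y_(i+1) - y_i)/h_i = 9, -7, 2, 2.
  1·σ_0 + 4·σ_1 + 1·σ_2 = 6(Δ_1 - Δ_0) = -96
  1·σ_1 + 4·σ_2 + 1·σ_3 = 6(Δ_2 - Δ_1) = 54
  1·σ_2 + 4·σ_3 + 1·σ_4 = 6(Δ_3 - Δ_2) = 0
Clamped end conditions give two more equations: 2h_0·σ_0 + h_0·σ_1 = 6(Δ_0 - p'(0)) = 18 and h_3·σ_3 + 2h_3·σ_4 = 6(p'(4) - Δ_3) = -30.
Solving: σ_0 = 765/28, σ_1 = -513/14, σ_2 = 93/4, σ_3 = -33/14, σ_4 = -387/28.
On [3, 4], p'(x) = b_3 + 2c_3·(x - 3) + 3d_3·(x - 3)² with b_3 = Δ_3 - h_3(2σ_3 + σ_4)/6 = 285/56, c_3 = σ_3/2 = -33/28, d_3 = (σ_4 - σ_3)/(6h_3) = -107/56. So p'(3) = 285/56.

5.0893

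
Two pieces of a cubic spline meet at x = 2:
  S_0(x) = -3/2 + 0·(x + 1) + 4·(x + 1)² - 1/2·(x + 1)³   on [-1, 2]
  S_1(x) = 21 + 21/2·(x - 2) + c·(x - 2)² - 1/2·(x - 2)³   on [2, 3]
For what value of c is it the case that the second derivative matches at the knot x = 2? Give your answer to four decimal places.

S_0''(x) = 8 - 3·(x + 1), so S_0''(2) = -1. On the right, S_1''(2) = 2c, so c = -1/2.

-0.5000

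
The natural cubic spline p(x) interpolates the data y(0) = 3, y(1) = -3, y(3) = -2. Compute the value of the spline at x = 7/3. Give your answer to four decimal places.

With m_i denoting the second derivative at x_i, h_i = 1, 2, and Δ_i = (y_(i+1) − y_i)/h_i = -6, 1/2:
  1·m_0 + 6·m_1 + 2·m_2 = 6(Δ_1 - Δ_0) = 39
Natural end conditions: m_0 = m_2 = 0.
Solving the tridiagonal system: m_0 = 0, m_1 = 13/2, m_2 = 0.
On [1, 3], p(x) = -3 - 23/6·(x - 1) + 13/4·(x - 1)² - 13/24·(x - 1)³.
With (x - 1) = 4/3: p(7/3) = -293/81.

-3.6173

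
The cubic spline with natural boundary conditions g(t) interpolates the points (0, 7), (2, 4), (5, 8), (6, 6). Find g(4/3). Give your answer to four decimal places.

Write M_i for g''(x_i). With h_i = 2, 3, 1 and divided differences Δ_i = -3/2, 4/3, -2, the continuity of g' gives the tridiagonal system
  2·M_0 + 10·M_1 + 3·M_2 = 6(Δ_1 - Δ_0) = 17
  3·M_1 + 8·M_2 + 1·M_3 = 6(Δ_2 - Δ_1) = -20
Natural end conditions: M_0 = M_3 = 0.
Solving the tridiagonal system: M_0 = 0, M_1 = 196/71, M_2 = -251/71, M_3 = 0.
On [0, 2], g(t) = 7 - 1031/426·t + 0·t² + 49/213·t³.
With t = 4/3: g(4/3) = 24835/5751.

4.3184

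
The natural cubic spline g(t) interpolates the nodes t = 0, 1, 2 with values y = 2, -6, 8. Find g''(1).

Put σ_i = g'' at the i-th knot. Here h = (1, 1) and Δ = (-8, 14), so the interior equations h_(i-1)·σ_(i-1) + 2(h_(i-1)+h_i)·σ_i + h_i·σ_(i+1) = 6(Δ_i − Δ_(i-1)) read
  1·σ_0 + 4·σ_1 + 1·σ_2 = 6(Δ_1 - Δ_0) = 132
Natural end conditions: σ_0 = σ_2 = 0.
Hence σ_0 = 0, σ_1 = 33, σ_2 = 0.

33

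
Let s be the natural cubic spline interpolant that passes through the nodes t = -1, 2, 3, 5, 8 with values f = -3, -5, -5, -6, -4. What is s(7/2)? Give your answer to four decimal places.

Write M_i for s''(x_i). With h_i = 3, 1, 2, 3 and divided differences Δ_i = -2/3, 0, -1/2, 2/3, the continuity of s' gives the tridiagonal system
  3·M_0 + 8·M_1 + 1·M_2 = 6(Δ_1 - Δ_0) = 4
  1·M_1 + 6·M_2 + 2·M_3 = 6(Δ_2 - Δ_1) = -3
  2·M_2 + 10·M_3 + 3·M_4 = 6(Δ_3 - Δ_2) = 7
Natural end conditions: M_0 = M_4 = 0.
Forward elimination and back-substitution give M_0 = 0, M_1 = 134/219, M_2 = -196/219, M_3 = 385/438, M_4 = 0.
On [3, 5], s(t) = -5 - 43/219·(t - 3) - 98/219·(t - 3)² + 259/1752·(t - 3)³.
With (t - 3) = 1/2: s(7/2) = -24255/4672.

-5.1916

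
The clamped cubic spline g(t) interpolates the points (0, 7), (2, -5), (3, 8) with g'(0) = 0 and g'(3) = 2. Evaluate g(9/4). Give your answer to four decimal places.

-1.7500

Put M_i = g'' at the i-th knot. Here h = (2, 1) and Δ = (-6, 13), so the interior equations h_(i-1)·M_(i-1) + 2(h_(i-1)+h_i)·M_i + h_i·M_(i+1) = 6(Δ_i − Δ_(i-1)) read
  2·M_0 + 6·M_1 + 1·M_2 = 6(Δ_1 - Δ_0) = 114
Clamped end conditions give two more equations: 2h_0·M_0 + h_0·M_1 = 6(Δ_0 - g'(0)) = -36 and h_1·M_1 + 2h_1·M_2 = 6(g'(3) - Δ_1) = -66.
Hence M_0 = -82/3, M_1 = 110/3, M_2 = -154/3.
On [2, 3], g(t) = -5 + 28/3·(t - 2) + 55/3·(t - 2)² - 44/3·(t - 2)³.
With (t - 2) = 1/4: g(9/4) = -7/4.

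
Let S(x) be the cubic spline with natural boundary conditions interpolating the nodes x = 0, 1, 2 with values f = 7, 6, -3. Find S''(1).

-12

Write M_i for S''(x_i). With h_i = 1, 1 and divided differences Δ_i = -1, -9, the continuity of S' gives the tridiagonal system
  1·M_0 + 4·M_1 + 1·M_2 = 6(Δ_1 - Δ_0) = -48
Natural end conditions: M_0 = M_2 = 0.
Solving the tridiagonal system: M_0 = 0, M_1 = -12, M_2 = 0.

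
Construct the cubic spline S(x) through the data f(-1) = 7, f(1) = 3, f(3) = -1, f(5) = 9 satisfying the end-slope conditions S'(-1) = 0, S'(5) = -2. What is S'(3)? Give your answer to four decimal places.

3.7333

Write m_i for S''(x_i). With h_i = 2, 2, 2 and divided differences Δ_i = -2, -2, 5, the continuity of S' gives the tridiagonal system
  2·m_0 + 8·m_1 + 2·m_2 = 6(Δ_1 - Δ_0) = 0
  2·m_1 + 8·m_2 + 2·m_3 = 6(Δ_2 - Δ_1) = 42
Clamped end conditions give two more equations: 2h_0·m_0 + h_0·m_1 = 6(Δ_0 - S'(-1)) = -12 and h_2·m_2 + 2h_2·m_3 = 6(S'(5) - Δ_2) = -42.
Solving the tridiagonal system: m_0 = -31/15, m_1 = -28/15, m_2 = 143/15, m_3 = -229/15.
On [3, 5], S'(x) = b_2 + 2c_2·(x - 3) + 3d_2·(x - 3)² with b_2 = Δ_2 - h_2(2m_2 + m_3)/6 = 56/15, c_2 = m_2/2 = 143/30, d_2 = (m_3 - m_2)/(6h_2) = -31/15. So S'(3) = 56/15.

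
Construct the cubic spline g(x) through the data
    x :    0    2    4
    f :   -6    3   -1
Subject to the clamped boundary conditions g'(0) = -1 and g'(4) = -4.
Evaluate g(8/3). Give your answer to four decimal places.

3.4815

Write σ_i for g''(x_i). With h_i = 2, 2 and divided differences Δ_i = 9/2, -2, the continuity of g' gives the tridiagonal system
  2·σ_0 + 8·σ_1 + 2·σ_2 = 6(Δ_1 - Δ_0) = -39
Clamped end conditions give two more equations: 2h_0·σ_0 + h_0·σ_1 = 6(Δ_0 - g'(0)) = 33 and h_1·σ_1 + 2h_1·σ_2 = 6(g'(4) - Δ_1) = -12.
Solving the tridiagonal system: σ_0 = 99/8, σ_1 = -33/4, σ_2 = 9/8.
On [2, 4], g(x) = 3 + 25/8·(x - 2) - 33/8·(x - 2)² + 25/32·(x - 2)³.
With (x - 2) = 2/3: g(8/3) = 94/27.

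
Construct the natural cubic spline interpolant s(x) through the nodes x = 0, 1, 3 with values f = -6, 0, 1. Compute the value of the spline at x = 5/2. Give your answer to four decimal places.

1.6094

Write M_i for s''(x_i). With h_i = 1, 2 and divided differences Δ_i = 6, 1/2, the continuity of s' gives the tridiagonal system
  1·M_0 + 6·M_1 + 2·M_2 = 6(Δ_1 - Δ_0) = -33
Natural end conditions: M_0 = M_2 = 0.
Solving the tridiagonal system: M_0 = 0, M_1 = -11/2, M_2 = 0.
On [1, 3], s(x) = 0 + 25/6·(x - 1) - 11/4·(x - 1)² + 11/24·(x - 1)³.
With (x - 1) = 3/2: s(5/2) = 103/64.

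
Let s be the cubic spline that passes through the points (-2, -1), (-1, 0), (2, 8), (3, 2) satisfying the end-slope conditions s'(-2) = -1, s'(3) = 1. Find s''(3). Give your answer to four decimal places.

Write σ_i for s''(x_i). With h_i = 1, 3, 1 and divided differences Δ_i = 1, 8/3, -6, the continuity of s' gives the tridiagonal system
  1·σ_0 + 8·σ_1 + 3·σ_2 = 6(Δ_1 - Δ_0) = 10
  3·σ_1 + 8·σ_2 + 1·σ_3 = 6(Δ_2 - Δ_1) = -52
Clamped end conditions give two more equations: 2h_0·σ_0 + h_0·σ_1 = 6(Δ_0 - s'(-2)) = 12 and h_2·σ_2 + 2h_2·σ_3 = 6(s'(3) - Δ_2) = 42.
Forward elimination and back-substitution give σ_0 = 212/63, σ_1 = 332/63, σ_2 = -746/63, σ_3 = 1696/63.

26.9206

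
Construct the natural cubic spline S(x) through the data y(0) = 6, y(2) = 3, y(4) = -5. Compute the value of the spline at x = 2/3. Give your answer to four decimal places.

5.3704

Write M_i for S''(x_i). With h_i = 2, 2 and divided differences Δ_i = -3/2, -4, the continuity of S' gives the tridiagonal system
  2·M_0 + 8·M_1 + 2·M_2 = 6(Δ_1 - Δ_0) = -15
Natural end conditions: M_0 = M_2 = 0.
Solving the tridiagonal system: M_0 = 0, M_1 = -15/8, M_2 = 0.
On [0, 2], S(x) = 6 - 7/8·x + 0·x² - 5/32·x³.
With x = 2/3: S(2/3) = 145/27.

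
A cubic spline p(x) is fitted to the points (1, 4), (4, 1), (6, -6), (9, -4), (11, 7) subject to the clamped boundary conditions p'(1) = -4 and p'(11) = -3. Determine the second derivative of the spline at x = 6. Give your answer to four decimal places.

With M_i denoting the second derivative at x_i, h_i = 3, 2, 3, 2, and Δ_i = (y_(i+1) − y_i)/h_i = -1, -7/2, 2/3, 11/2:
  3·M_0 + 10·M_1 + 2·M_2 = 6(Δ_1 - Δ_0) = -15
  2·M_1 + 10·M_2 + 3·M_3 = 6(Δ_2 - Δ_1) = 25
  3·M_2 + 10·M_3 + 2·M_4 = 6(Δ_3 - Δ_2) = 29
Clamped end conditions give two more equations: 2h_0·M_0 + h_0·M_1 = 6(Δ_0 - p'(1)) = 18 and h_3·M_3 + 2h_3·M_4 = 6(p'(11) - Δ_3) = -51.
Solving the tridiagonal system: M_0 = 1994/435, M_1 = -1378/435, M_2 = 1273/870, M_3 = 2422/435, M_4 = -27029/1740.

1.4632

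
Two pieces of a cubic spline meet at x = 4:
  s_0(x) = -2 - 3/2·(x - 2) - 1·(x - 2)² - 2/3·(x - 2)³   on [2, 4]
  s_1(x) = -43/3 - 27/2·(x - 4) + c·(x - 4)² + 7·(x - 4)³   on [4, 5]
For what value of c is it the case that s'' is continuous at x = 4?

-5

s_0''(x) = -2 - 4·(x - 2), so s_0''(4) = -10. On the right, s_1''(4) = 2c, so c = -5.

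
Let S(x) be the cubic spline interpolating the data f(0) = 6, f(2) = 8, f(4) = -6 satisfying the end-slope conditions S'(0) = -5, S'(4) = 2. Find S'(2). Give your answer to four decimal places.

Put M_i = S'' at the i-th knot. Here h = (2, 2) and Δ = (1, -7), so the interior equations h_(i-1)·M_(i-1) + 2(h_(i-1)+h_i)·M_i + h_i·M_(i+1) = 6(Δ_i − Δ_(i-1)) read
  2·M_0 + 8·M_1 + 2·M_2 = 6(Δ_1 - Δ_0) = -48
Clamped end conditions give two more equations: 2h_0·M_0 + h_0·M_1 = 6(Δ_0 - S'(0)) = 36 and h_1·M_1 + 2h_1·M_2 = 6(S'(4) - Δ_1) = 54.
Hence M_0 = 67/4, M_1 = -31/2, M_2 = 85/4.
On [2, 4], S'(x) = b_1 + 2c_1·(x - 2) + 3d_1·(x - 2)² with b_1 = Δ_1 - h_1(2M_1 + M_2)/6 = -15/4, c_1 = M_1/2 = -31/4, d_1 = (M_2 - M_1)/(6h_1) = 49/16. So S'(2) = -15/4.

-3.7500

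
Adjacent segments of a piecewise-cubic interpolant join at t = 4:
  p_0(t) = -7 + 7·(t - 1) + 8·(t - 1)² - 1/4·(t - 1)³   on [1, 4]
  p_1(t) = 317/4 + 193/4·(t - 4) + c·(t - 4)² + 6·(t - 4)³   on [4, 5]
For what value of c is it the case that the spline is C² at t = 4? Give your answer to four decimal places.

p_0''(t) = 16 - 3/2·(t - 1), so p_0''(4) = 23/2. On the right, p_1''(4) = 2c, so c = 23/4.

5.7500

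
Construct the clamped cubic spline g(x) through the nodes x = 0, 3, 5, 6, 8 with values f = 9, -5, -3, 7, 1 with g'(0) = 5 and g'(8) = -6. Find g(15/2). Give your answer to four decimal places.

4.2244

Let M_i = g''(x_i). Step sizes h_i = 3, 2, 1, 2; slopes of the chords Δ_i = (y_(i+1) - y_i)/h_i = -14/3, 1, 10, -3.
  3·M_0 + 10·M_1 + 2·M_2 = 6(Δ_1 - Δ_0) = 34
  2·M_1 + 6·M_2 + 1·M_3 = 6(Δ_2 - Δ_1) = 54
  1·M_2 + 6·M_3 + 2·M_4 = 6(Δ_3 - Δ_2) = -78
Clamped end conditions give two more equations: 2h_0·M_0 + h_0·M_1 = 6(Δ_0 - g'(0)) = -58 and h_3·M_3 + 2h_3·M_4 = 6(g'(8) - Δ_3) = -18.
Solving: M_0 = -5528/453, M_1 = 766/151, M_2 = 1501/151, M_3 = -2384/151, M_4 = 1025/302.
On [6, 8], g(x) = 7 + 1931/302·(x - 6) - 1192/151·(x - 6)² + 1931/1208·(x - 6)³.
With (x - 6) = 3/2: g(15/2) = 40825/9664.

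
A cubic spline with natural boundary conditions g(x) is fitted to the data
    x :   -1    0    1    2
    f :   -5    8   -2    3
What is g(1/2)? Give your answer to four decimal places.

3.6000

Put M_i = g'' at the i-th knot. Here h = (1, 1, 1) and Δ = (13, -10, 5), so the interior equations h_(i-1)·M_(i-1) + 2(h_(i-1)+h_i)·M_i + h_i·M_(i+1) = 6(Δ_i − Δ_(i-1)) read
  1·M_0 + 4·M_1 + 1·M_2 = 6(Δ_1 - Δ_0) = -138
  1·M_1 + 4·M_2 + 1·M_3 = 6(Δ_2 - Δ_1) = 90
Natural end conditions: M_0 = M_3 = 0.
Solving the tridiagonal system: M_0 = 0, M_1 = -214/5, M_2 = 166/5, M_3 = 0.
On [0, 1], g(x) = 8 - 19/15·x - 107/5·x² + 38/3·x³.
With x = 1/2: g(1/2) = 18/5.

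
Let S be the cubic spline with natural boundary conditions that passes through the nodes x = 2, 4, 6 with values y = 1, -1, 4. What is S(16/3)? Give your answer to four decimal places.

1.8148

Put M_i = S'' at the i-th knot. Here h = (2, 2) and Δ = (-1, 5/2), so the interior equations h_(i-1)·M_(i-1) + 2(h_(i-1)+h_i)·M_i + h_i·M_(i+1) = 6(Δ_i − Δ_(i-1)) read
  2·M_0 + 8·M_1 + 2·M_2 = 6(Δ_1 - Δ_0) = 21
Natural end conditions: M_0 = M_2 = 0.
Hence M_0 = 0, M_1 = 21/8, M_2 = 0.
On [4, 6], S(x) = -1 + 3/4·(x - 4) + 21/16·(x - 4)² - 7/32·(x - 4)³.
With (x - 4) = 4/3: S(16/3) = 49/27.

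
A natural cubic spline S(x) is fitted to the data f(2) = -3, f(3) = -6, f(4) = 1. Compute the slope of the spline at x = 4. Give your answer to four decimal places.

Write m_i for S''(x_i). With h_i = 1, 1 and divided differences Δ_i = -3, 7, the continuity of S' gives the tridiagonal system
  1·m_0 + 4·m_1 + 1·m_2 = 6(Δ_1 - Δ_0) = 60
Natural end conditions: m_0 = m_2 = 0.
Hence m_0 = 0, m_1 = 15, m_2 = 0.
On [3, 4], S'(x) = b_1 + 2c_1·(x - 3) + 3d_1·(x - 3)² with b_1 = Δ_1 - h_1(2m_1 + m_2)/6 = 2, c_1 = m_1/2 = 15/2, d_1 = (m_2 - m_1)/(6h_1) = -5/2. So S'(4) = 19/2.

9.5000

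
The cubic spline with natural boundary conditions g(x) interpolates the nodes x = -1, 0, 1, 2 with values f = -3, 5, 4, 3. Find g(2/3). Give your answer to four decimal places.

Let m_i = g''(x_i). Step sizes h_i = 1, 1, 1; slopes of the chords Δ_i = (y_(i+1) - y_i)/h_i = 8, -1, -1.
  1·m_0 + 4·m_1 + 1·m_2 = 6(Δ_1 - Δ_0) = -54
  1·m_1 + 4·m_2 + 1·m_3 = 6(Δ_2 - Δ_1) = 0
Natural end conditions: m_0 = m_3 = 0.
Solving the tridiagonal system: m_0 = 0, m_1 = -72/5, m_2 = 18/5, m_3 = 0.
On [0, 1], g(x) = 5 + 16/5·x - 36/5·x² + 3·x³.
With x = 2/3: g(2/3) = 217/45.

4.8222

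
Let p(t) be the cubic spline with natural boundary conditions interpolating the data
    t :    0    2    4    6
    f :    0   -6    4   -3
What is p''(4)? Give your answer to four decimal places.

Write σ_i for p''(x_i). With h_i = 2, 2, 2 and divided differences Δ_i = -3, 5, -7/2, the continuity of p' gives the tridiagonal system
  2·σ_0 + 8·σ_1 + 2·σ_2 = 6(Δ_1 - Δ_0) = 48
  2·σ_1 + 8·σ_2 + 2·σ_3 = 6(Δ_2 - Δ_1) = -51
Natural end conditions: σ_0 = σ_3 = 0.
Hence σ_0 = 0, σ_1 = 81/10, σ_2 = -42/5, σ_3 = 0.

-8.4000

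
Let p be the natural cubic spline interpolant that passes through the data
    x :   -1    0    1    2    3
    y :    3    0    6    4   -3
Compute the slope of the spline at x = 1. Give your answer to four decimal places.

3.7500

With σ_i denoting the second derivative at x_i, h_i = 1, 1, 1, 1, and Δ_i = (y_(i+1) − y_i)/h_i = -3, 6, -2, -7:
  1·σ_0 + 4·σ_1 + 1·σ_2 = 6(Δ_1 - Δ_0) = 54
  1·σ_1 + 4·σ_2 + 1·σ_3 = 6(Δ_2 - Δ_1) = -48
  1·σ_2 + 4·σ_3 + 1·σ_4 = 6(Δ_3 - Δ_2) = -30
Natural end conditions: σ_0 = σ_4 = 0.
Solving the tridiagonal system: σ_0 = 0, σ_1 = 243/14, σ_2 = -108/7, σ_3 = -51/14, σ_4 = 0.
On [1, 2], p'(x) = b_2 + 2c_2·(x - 1) + 3d_2·(x - 1)² with b_2 = Δ_2 - h_2(2σ_2 + σ_3)/6 = 15/4, c_2 = σ_2/2 = -54/7, d_2 = (σ_3 - σ_2)/(6h_2) = 55/28. So p'(1) = 15/4.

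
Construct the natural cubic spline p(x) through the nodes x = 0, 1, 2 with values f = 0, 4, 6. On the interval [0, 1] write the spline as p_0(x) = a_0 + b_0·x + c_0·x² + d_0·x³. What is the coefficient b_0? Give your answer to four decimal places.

4.5000

Put M_i = p'' at the i-th knot. Here h = (1, 1) and Δ = (4, 2), so the interior equations h_(i-1)·M_(i-1) + 2(h_(i-1)+h_i)·M_i + h_i·M_(i+1) = 6(Δ_i − Δ_(i-1)) read
  1·M_0 + 4·M_1 + 1·M_2 = 6(Δ_1 - Δ_0) = -12
Natural end conditions: M_0 = M_2 = 0.
Forward elimination and back-substitution give M_0 = 0, M_1 = -3, M_2 = 0.
On [0, 1], with p_0(x) = a_0 + b_0·x + c_0·x² + d_0·x³: c_0 = M_0/2 = 0, d_0 = (M_1 - M_0)/(6h_0) = -1/2, b_0 = Δ_0 - h_0(2M_0 + M_1)/6 = 9/2.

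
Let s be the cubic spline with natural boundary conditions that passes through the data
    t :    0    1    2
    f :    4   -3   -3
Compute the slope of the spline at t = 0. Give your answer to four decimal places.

Put M_i = s'' at the i-th knot. Here h = (1, 1) and Δ = (-7, 0), so the interior equations h_(i-1)·M_(i-1) + 2(h_(i-1)+h_i)·M_i + h_i·M_(i+1) = 6(Δ_i − Δ_(i-1)) read
  1·M_0 + 4·M_1 + 1·M_2 = 6(Δ_1 - Δ_0) = 42
Natural end conditions: M_0 = M_2 = 0.
Hence M_0 = 0, M_1 = 21/2, M_2 = 0.
On [0, 1], s'(t) = b_0 + 2c_0·t + 3d_0·t² with b_0 = Δ_0 - h_0(2M_0 + M_1)/6 = -35/4, c_0 = M_0/2 = 0, d_0 = (M_1 - M_0)/(6h_0) = 7/4. So s'(0) = -35/4.

-8.7500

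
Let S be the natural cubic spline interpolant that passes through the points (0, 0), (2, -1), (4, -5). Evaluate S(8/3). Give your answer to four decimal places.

With M_i denoting the second derivative at x_i, h_i = 2, 2, and Δ_i = (y_(i+1) − y_i)/h_i = -1/2, -2:
  2·M_0 + 8·M_1 + 2·M_2 = 6(Δ_1 - Δ_0) = -9
Natural end conditions: M_0 = M_2 = 0.
Solving the tridiagonal system: M_0 = 0, M_1 = -9/8, M_2 = 0.
On [2, 4], S(x) = -1 - 5/4·(x - 2) - 9/16·(x - 2)² + 3/32·(x - 2)³.
With (x - 2) = 2/3: S(8/3) = -37/18.

-2.0556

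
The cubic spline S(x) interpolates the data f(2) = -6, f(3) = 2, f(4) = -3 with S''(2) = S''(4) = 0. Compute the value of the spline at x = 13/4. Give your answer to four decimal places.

1.8164

Let m_i = S''(x_i). Step sizes h_i = 1, 1; slopes of the chords Δ_i = (y_(i+1) - y_i)/h_i = 8, -5.
  1·m_0 + 4·m_1 + 1·m_2 = 6(Δ_1 - Δ_0) = -78
Natural end conditions: m_0 = m_2 = 0.
Hence m_0 = 0, m_1 = -39/2, m_2 = 0.
On [3, 4], S(x) = 2 + 3/2·(x - 3) - 39/4·(x - 3)² + 13/4·(x - 3)³.
With (x - 3) = 1/4: S(13/4) = 465/256.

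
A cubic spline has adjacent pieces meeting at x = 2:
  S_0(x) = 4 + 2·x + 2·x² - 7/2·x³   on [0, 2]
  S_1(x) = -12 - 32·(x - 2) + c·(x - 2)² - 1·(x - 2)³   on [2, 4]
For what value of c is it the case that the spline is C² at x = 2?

S_0''(x) = 4 - 21·x, so S_0''(2) = -38. On the right, S_1''(2) = 2c, so c = -19.

-19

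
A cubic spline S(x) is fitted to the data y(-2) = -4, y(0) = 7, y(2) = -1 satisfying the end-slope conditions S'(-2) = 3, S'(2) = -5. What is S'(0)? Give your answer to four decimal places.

Let m_i = S''(x_i). Step sizes h_i = 2, 2; slopes of the chords Δ_i = (y_(i+1) - y_i)/h_i = 11/2, -4.
  2·m_0 + 8·m_1 + 2·m_2 = 6(Δ_1 - Δ_0) = -57
Clamped end conditions give two more equations: 2h_0·m_0 + h_0·m_1 = 6(Δ_0 - S'(-2)) = 15 and h_1·m_1 + 2h_1·m_2 = 6(S'(2) - Δ_1) = -6.
Forward elimination and back-substitution give m_0 = 71/8, m_1 = -41/4, m_2 = 29/8.
On [0, 2], S'(x) = b_1 + 2c_1·x + 3d_1·x² with b_1 = Δ_1 - h_1(2m_1 + m_2)/6 = 13/8, c_1 = m_1/2 = -41/8, d_1 = (m_2 - m_1)/(6h_1) = 37/32. So S'(0) = 13/8.

1.6250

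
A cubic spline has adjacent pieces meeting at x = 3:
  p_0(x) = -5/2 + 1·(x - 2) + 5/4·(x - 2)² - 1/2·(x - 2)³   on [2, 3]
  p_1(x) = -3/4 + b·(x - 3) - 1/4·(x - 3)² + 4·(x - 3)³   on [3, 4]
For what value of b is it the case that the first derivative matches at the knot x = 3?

p_0'(x) = 1 + 5/2·(x - 2) - 3/2·(x - 2)², so p_0'(3) = 2. On the right, p_1'(3) = b, so b = 2.

2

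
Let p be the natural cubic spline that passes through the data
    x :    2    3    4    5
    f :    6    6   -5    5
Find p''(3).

-26

Write m_i for p''(x_i). With h_i = 1, 1, 1 and divided differences Δ_i = 0, -11, 10, the continuity of p' gives the tridiagonal system
  1·m_0 + 4·m_1 + 1·m_2 = 6(Δ_1 - Δ_0) = -66
  1·m_1 + 4·m_2 + 1·m_3 = 6(Δ_2 - Δ_1) = 126
Natural end conditions: m_0 = m_3 = 0.
Solving: m_0 = 0, m_1 = -26, m_2 = 38, m_3 = 0.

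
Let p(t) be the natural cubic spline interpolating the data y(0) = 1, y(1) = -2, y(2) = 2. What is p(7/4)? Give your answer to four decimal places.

Write M_i for p''(x_i). With h_i = 1, 1 and divided differences Δ_i = -3, 4, the continuity of p' gives the tridiagonal system
  1·M_0 + 4·M_1 + 1·M_2 = 6(Δ_1 - Δ_0) = 42
Natural end conditions: M_0 = M_2 = 0.
Forward elimination and back-substitution give M_0 = 0, M_1 = 21/2, M_2 = 0.
On [1, 2], p(t) = -2 + 1/2·(t - 1) + 21/4·(t - 1)² - 7/4·(t - 1)³.
With (t - 1) = 3/4: p(7/4) = 151/256.

0.5898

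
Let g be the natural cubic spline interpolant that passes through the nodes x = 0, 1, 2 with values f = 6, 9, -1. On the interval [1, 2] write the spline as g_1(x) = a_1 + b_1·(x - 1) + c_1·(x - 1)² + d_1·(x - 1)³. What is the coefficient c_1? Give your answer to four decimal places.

With M_i denoting the second derivative at x_i, h_i = 1, 1, and Δ_i = (y_(i+1) − y_i)/h_i = 3, -10:
  1·M_0 + 4·M_1 + 1·M_2 = 6(Δ_1 - Δ_0) = -78
Natural end conditions: M_0 = M_2 = 0.
Solving: M_0 = 0, M_1 = -39/2, M_2 = 0.
On [1, 2], with g_1(x) = a_1 + b_1·(x - 1) + c_1·(x - 1)² + d_1·(x - 1)³: c_1 = M_1/2 = -39/4, d_1 = (M_2 - M_1)/(6h_1) = 13/4, b_1 = Δ_1 - h_1(2M_1 + M_2)/6 = -7/2.

-9.7500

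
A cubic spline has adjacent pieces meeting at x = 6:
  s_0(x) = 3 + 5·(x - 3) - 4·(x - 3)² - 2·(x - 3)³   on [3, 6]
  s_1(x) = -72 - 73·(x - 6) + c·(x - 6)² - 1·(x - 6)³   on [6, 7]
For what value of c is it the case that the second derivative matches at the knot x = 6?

-22

s_0''(x) = -8 - 12·(x - 3), so s_0''(6) = -44. On the right, s_1''(6) = 2c, so c = -22.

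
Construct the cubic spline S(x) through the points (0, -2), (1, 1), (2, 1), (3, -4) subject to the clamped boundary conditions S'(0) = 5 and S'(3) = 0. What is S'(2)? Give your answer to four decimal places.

Put m_i = S'' at the i-th knot. Here h = (1, 1, 1) and Δ = (3, 0, -5), so the interior equations h_(i-1)·m_(i-1) + 2(h_(i-1)+h_i)·m_i + h_i·m_(i+1) = 6(Δ_i − Δ_(i-1)) read
  1·m_0 + 4·m_1 + 1·m_2 = 6(Δ_1 - Δ_0) = -18
  1·m_1 + 4·m_2 + 1·m_3 = 6(Δ_2 - Δ_1) = -30
Clamped end conditions give two more equations: 2h_0·m_0 + h_0·m_1 = 6(Δ_0 - S'(0)) = -12 and h_2·m_2 + 2h_2·m_3 = 6(S'(3) - Δ_2) = 30.
Forward elimination and back-substitution give m_0 = -92/15, m_1 = 4/15, m_2 = -194/15, m_3 = 322/15.
On [2, 3], S'(x) = b_2 + 2c_2·(x - 2) + 3d_2·(x - 2)² with b_2 = Δ_2 - h_2(2m_2 + m_3)/6 = -64/15, c_2 = m_2/2 = -97/15, d_2 = (m_3 - m_2)/(6h_2) = 86/15. So S'(2) = -64/15.

-4.2667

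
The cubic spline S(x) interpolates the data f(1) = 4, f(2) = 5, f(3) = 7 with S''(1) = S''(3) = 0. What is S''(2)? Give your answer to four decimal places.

Put M_i = S'' at the i-th knot. Here h = (1, 1) and Δ = (1, 2), so the interior equations h_(i-1)·M_(i-1) + 2(h_(i-1)+h_i)·M_i + h_i·M_(i+1) = 6(Δ_i − Δ_(i-1)) read
  1·M_0 + 4·M_1 + 1·M_2 = 6(Δ_1 - Δ_0) = 6
Natural end conditions: M_0 = M_2 = 0.
Hence M_0 = 0, M_1 = 3/2, M_2 = 0.

1.5000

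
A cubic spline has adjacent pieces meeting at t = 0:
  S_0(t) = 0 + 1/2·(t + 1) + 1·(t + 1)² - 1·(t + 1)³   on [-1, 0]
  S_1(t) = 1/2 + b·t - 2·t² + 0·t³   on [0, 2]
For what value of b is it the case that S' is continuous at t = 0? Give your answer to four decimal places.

-0.5000

S_0'(t) = 1/2 + 2·(t + 1) - 3·(t + 1)², so S_0'(0) = -1/2. On the right, S_1'(0) = b, so b = -1/2.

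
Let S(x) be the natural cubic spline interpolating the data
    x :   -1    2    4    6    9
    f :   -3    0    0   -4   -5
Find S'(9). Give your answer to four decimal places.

Let m_i = S''(x_i). Step sizes h_i = 3, 2, 2, 3; slopes of the chords Δ_i = (y_(i+1) - y_i)/h_i = 1, 0, -2, -1/3.
  3·m_0 + 10·m_1 + 2·m_2 = 6(Δ_1 - Δ_0) = -6
  2·m_1 + 8·m_2 + 2·m_3 = 6(Δ_2 - Δ_1) = -12
  2·m_2 + 10·m_3 + 3·m_4 = 6(Δ_3 - Δ_2) = 10
Natural end conditions: m_0 = m_4 = 0.
Hence m_0 = 0, m_1 = -11/45, m_2 = -16/9, m_3 = 61/45, m_4 = 0.
On [6, 9], S'(x) = b_3 + 2c_3·(x - 6) + 3d_3·(x - 6)² with b_3 = Δ_3 - h_3(2m_3 + m_4)/6 = -76/45, c_3 = m_3/2 = 61/90, d_3 = (m_4 - m_3)/(6h_3) = -61/810. So S'(9) = 31/90.

0.3444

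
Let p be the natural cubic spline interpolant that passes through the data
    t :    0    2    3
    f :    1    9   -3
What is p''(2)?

-16

Write M_i for p''(x_i). With h_i = 2, 1 and divided differences Δ_i = 4, -12, the continuity of p' gives the tridiagonal system
  2·M_0 + 6·M_1 + 1·M_2 = 6(Δ_1 - Δ_0) = -96
Natural end conditions: M_0 = M_2 = 0.
Hence M_0 = 0, M_1 = -16, M_2 = 0.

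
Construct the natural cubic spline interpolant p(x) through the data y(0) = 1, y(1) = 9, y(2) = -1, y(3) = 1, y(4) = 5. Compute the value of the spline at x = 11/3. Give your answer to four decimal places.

3.8571

Put M_i = p'' at the i-th knot. Here h = (1, 1, 1, 1) and Δ = (8, -10, 2, 4), so the interior equations h_(i-1)·M_(i-1) + 2(h_(i-1)+h_i)·M_i + h_i·M_(i+1) = 6(Δ_i − Δ_(i-1)) read
  1·M_0 + 4·M_1 + 1·M_2 = 6(Δ_1 - Δ_0) = -108
  1·M_1 + 4·M_2 + 1·M_3 = 6(Δ_2 - Δ_1) = 72
  1·M_2 + 4·M_3 + 1·M_4 = 6(Δ_3 - Δ_2) = 12
Natural end conditions: M_0 = M_4 = 0.
Forward elimination and back-substitution give M_0 = 0, M_1 = -237/7, M_2 = 192/7, M_3 = -27/7, M_4 = 0.
On [3, 4], p(x) = 1 + 37/7·(x - 3) - 27/14·(x - 3)² + 9/14·(x - 3)³.
With (x - 3) = 2/3: p(11/3) = 27/7.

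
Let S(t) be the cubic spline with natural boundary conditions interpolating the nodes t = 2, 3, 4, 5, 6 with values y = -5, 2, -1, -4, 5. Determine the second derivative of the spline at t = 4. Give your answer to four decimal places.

-0.8571

With m_i denoting the second derivative at x_i, h_i = 1, 1, 1, 1, and Δ_i = (y_(i+1) − y_i)/h_i = 7, -3, -3, 9:
  1·m_0 + 4·m_1 + 1·m_2 = 6(Δ_1 - Δ_0) = -60
  1·m_1 + 4·m_2 + 1·m_3 = 6(Δ_2 - Δ_1) = 0
  1·m_2 + 4·m_3 + 1·m_4 = 6(Δ_3 - Δ_2) = 72
Natural end conditions: m_0 = m_4 = 0.
Forward elimination and back-substitution give m_0 = 0, m_1 = -207/14, m_2 = -6/7, m_3 = 255/14, m_4 = 0.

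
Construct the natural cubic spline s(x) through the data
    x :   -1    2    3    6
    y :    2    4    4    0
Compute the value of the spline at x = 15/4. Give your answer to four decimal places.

3.4688

With M_i denoting the second derivative at x_i, h_i = 3, 1, 3, and Δ_i = (y_(i+1) − y_i)/h_i = 2/3, 0, -4/3:
  3·M_0 + 8·M_1 + 1·M_2 = 6(Δ_1 - Δ_0) = -4
  1·M_1 + 8·M_2 + 3·M_3 = 6(Δ_2 - Δ_1) = -8
Natural end conditions: M_0 = M_3 = 0.
Hence M_0 = 0, M_1 = -8/21, M_2 = -20/21, M_3 = 0.
On [3, 6], s(x) = 4 - 8/21·(x - 3) - 10/21·(x - 3)² + 10/189·(x - 3)³.
With (x - 3) = 3/4: s(15/4) = 111/32.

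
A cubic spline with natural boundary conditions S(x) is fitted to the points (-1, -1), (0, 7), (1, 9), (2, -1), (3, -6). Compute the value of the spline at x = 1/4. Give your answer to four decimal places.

8.5036

Put M_i = S'' at the i-th knot. Here h = (1, 1, 1, 1) and Δ = (8, 2, -10, -5), so the interior equations h_(i-1)·M_(i-1) + 2(h_(i-1)+h_i)·M_i + h_i·M_(i+1) = 6(Δ_i − Δ_(i-1)) read
  1·M_0 + 4·M_1 + 1·M_2 = 6(Δ_1 - Δ_0) = -36
  1·M_1 + 4·M_2 + 1·M_3 = 6(Δ_2 - Δ_1) = -72
  1·M_2 + 4·M_3 + 1·M_4 = 6(Δ_3 - Δ_2) = 30
Natural end conditions: M_0 = M_4 = 0.
Solving: M_0 = 0, M_1 = -111/28, M_2 = -141/7, M_3 = 351/28, M_4 = 0.
On [0, 1], S(x) = 7 + 187/28·x - 111/56·x² - 151/56·x³.
With x = 1/4: S(1/4) = 30477/3584.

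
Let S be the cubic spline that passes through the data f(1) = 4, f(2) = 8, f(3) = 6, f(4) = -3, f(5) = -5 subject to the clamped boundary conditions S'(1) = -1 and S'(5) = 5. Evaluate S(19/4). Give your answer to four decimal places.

Put M_i = S'' at the i-th knot. Here h = (1, 1, 1, 1) and Δ = (4, -2, -9, -2), so the interior equations h_(i-1)·M_(i-1) + 2(h_(i-1)+h_i)·M_i + h_i·M_(i+1) = 6(Δ_i − Δ_(i-1)) read
  1·M_0 + 4·M_1 + 1·M_2 = 6(Δ_1 - Δ_0) = -36
  1·M_1 + 4·M_2 + 1·M_3 = 6(Δ_2 - Δ_1) = -42
  1·M_2 + 4·M_3 + 1·M_4 = 6(Δ_3 - Δ_2) = 42
Clamped end conditions give two more equations: 2h_0·M_0 + h_0·M_1 = 6(Δ_0 - S'(1)) = 30 and h_3·M_3 + 2h_3·M_4 = 6(S'(5) - Δ_3) = 42.
Solving the tridiagonal system: M_0 = 585/28, M_1 = -165/14, M_2 = -39/4, M_3 = 123/14, M_4 = 465/28.
On [4, 5], S(x) = -3 - 431/56·(x - 4) + 123/28·(x - 4)² + 73/56·(x - 4)³.
With (x - 4) = 3/4: S(19/4) = -20613/3584.

-5.7514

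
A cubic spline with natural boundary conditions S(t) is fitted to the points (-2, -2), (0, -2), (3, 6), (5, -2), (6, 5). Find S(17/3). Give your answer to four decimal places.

1.9931

Let M_i = S''(x_i). Step sizes h_i = 2, 3, 2, 1; slopes of the chords Δ_i = (y_(i+1) - y_i)/h_i = 0, 8/3, -4, 7.
  2·M_0 + 10·M_1 + 3·M_2 = 6(Δ_1 - Δ_0) = 16
  3·M_1 + 10·M_2 + 2·M_3 = 6(Δ_2 - Δ_1) = -40
  2·M_2 + 6·M_3 + 1·M_4 = 6(Δ_3 - Δ_2) = 66
Natural end conditions: M_0 = M_4 = 0.
Forward elimination and back-substitution give M_0 = 0, M_1 = 1006/253, M_2 = -2004/253, M_3 = 3451/253, M_4 = 0.
On [5, 6], S(t) = -2 + 1862/759·(t - 5) + 3451/506·(t - 5)² - 3451/1518·(t - 5)³.
With (t - 5) = 2/3: S(17/3) = 40844/20493.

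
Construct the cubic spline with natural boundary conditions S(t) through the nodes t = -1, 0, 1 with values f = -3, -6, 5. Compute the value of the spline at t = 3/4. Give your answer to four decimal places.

With m_i denoting the second derivative at x_i, h_i = 1, 1, and Δ_i = (y_(i+1) − y_i)/h_i = -3, 11:
  1·m_0 + 4·m_1 + 1·m_2 = 6(Δ_1 - Δ_0) = 84
Natural end conditions: m_0 = m_2 = 0.
Forward elimination and back-substitution give m_0 = 0, m_1 = 21, m_2 = 0.
On [0, 1], S(t) = -6 + 4·t + 21/2·t² - 7/2·t³.
With t = 3/4: S(3/4) = 183/128.

1.4297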